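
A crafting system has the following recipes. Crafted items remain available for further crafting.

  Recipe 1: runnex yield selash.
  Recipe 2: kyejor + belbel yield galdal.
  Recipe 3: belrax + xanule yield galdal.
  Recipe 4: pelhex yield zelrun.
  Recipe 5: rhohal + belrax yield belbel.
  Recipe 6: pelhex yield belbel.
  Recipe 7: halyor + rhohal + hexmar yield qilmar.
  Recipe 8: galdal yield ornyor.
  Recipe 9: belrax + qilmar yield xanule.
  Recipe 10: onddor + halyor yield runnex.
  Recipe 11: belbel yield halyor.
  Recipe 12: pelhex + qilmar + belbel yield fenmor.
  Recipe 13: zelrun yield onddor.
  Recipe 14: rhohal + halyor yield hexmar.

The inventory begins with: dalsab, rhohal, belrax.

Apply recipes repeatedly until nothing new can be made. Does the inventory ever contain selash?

selash would need runnex (Recipe 1), but runnex is never obtained.

No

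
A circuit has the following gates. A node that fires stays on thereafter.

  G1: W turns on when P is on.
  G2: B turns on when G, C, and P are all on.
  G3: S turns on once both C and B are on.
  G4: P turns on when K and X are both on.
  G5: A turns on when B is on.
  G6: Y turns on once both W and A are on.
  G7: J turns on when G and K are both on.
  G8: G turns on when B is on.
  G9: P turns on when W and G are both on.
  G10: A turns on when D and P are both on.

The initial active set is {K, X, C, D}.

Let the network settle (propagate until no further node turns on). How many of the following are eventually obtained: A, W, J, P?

3

G4: K and X on → P on.
P is on, so W turns on (G1).
D and P are on, so A turns on (G10).
A: reached.
W: reached.
J would need G and K (G7), but G never turns on.
P: reached.
Reached: A, W, and P — 3 of the 4.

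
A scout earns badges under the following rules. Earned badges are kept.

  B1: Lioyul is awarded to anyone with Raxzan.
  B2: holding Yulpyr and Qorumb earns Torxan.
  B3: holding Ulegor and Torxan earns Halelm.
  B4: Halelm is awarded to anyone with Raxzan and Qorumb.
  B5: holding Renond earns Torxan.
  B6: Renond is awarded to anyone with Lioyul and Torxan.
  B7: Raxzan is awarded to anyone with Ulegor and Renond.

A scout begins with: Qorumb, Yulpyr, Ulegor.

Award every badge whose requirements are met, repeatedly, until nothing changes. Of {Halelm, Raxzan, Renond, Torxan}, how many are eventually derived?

2

With Yulpyr and Qorumb, Torxan is earned (B2).
With Ulegor and Torxan, Halelm is earned (B3).
Halelm: reached.
Raxzan would need Ulegor and Renond (B7), but Renond is never earned.
Renond would need Lioyul and Torxan (B6), but Lioyul is never earned.
Torxan: reached.
Reached: Halelm and Torxan — 2 of the 4.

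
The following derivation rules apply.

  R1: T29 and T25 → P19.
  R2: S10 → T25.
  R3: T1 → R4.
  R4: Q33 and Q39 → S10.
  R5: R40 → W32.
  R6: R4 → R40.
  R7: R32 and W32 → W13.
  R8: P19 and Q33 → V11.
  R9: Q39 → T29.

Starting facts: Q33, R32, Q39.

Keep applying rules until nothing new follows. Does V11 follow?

Yes

Q33 and Q39 hold, so S10 follows (R4).
From Q39, R9 gives T29.
From S10, R2 gives T25.
From T29 and T25, R1 gives P19.
From P19 and Q33, R8 gives V11.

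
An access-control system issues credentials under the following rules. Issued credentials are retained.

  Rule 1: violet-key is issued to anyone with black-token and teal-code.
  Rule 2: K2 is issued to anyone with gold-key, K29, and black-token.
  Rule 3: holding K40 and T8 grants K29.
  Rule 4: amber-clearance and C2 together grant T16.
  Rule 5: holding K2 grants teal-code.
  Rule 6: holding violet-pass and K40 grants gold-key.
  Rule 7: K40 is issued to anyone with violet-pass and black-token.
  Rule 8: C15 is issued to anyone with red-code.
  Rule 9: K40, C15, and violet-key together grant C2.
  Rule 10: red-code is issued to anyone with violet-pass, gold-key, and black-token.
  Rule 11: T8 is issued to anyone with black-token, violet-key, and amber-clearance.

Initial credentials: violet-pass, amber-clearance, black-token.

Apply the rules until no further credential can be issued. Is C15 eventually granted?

Yes

Holding violet-pass and black-token grants K40 (Rule 7).
Holding violet-pass and K40 grants gold-key (Rule 6).
Holding violet-pass, gold-key, and black-token grants red-code (Rule 10).
Holding red-code grants C15 (Rule 8).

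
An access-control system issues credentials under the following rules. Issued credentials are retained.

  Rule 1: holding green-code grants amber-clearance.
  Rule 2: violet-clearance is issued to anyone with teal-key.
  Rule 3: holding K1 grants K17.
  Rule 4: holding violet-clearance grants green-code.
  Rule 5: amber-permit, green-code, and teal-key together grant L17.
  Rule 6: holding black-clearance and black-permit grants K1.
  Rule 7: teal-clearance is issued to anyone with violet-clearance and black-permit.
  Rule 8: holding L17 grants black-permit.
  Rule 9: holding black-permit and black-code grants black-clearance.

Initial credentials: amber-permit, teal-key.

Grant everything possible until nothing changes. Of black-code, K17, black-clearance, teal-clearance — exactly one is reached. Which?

teal-clearance

Holding teal-key grants violet-clearance (Rule 2).
Holding violet-clearance grants green-code (Rule 4).
Holding amber-permit, green-code, and teal-key grants L17 (Rule 5).
Holding L17 grants black-permit (Rule 8).
Holding violet-clearance and black-permit grants teal-clearance (Rule 7).
K17 would need K1 (Rule 3), but K1 is never granted. No rule produces black-code, and it is not given. black-clearance would need black-permit and black-code (Rule 9), but black-code is never granted.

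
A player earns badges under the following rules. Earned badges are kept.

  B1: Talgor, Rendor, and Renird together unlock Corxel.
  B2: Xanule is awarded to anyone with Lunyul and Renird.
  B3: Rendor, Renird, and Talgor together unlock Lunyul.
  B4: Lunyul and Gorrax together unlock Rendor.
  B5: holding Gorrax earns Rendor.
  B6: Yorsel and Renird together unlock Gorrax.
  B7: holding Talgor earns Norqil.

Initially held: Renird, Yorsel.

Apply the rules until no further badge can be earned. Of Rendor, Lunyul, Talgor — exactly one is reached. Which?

Rendor

With Yorsel and Renird, Gorrax is earned (B6).
With Gorrax, Rendor is earned (B5).
No rule produces Talgor, and it is not given. Lunyul would need Rendor, Renird, and Talgor (B3), but Talgor is never earned.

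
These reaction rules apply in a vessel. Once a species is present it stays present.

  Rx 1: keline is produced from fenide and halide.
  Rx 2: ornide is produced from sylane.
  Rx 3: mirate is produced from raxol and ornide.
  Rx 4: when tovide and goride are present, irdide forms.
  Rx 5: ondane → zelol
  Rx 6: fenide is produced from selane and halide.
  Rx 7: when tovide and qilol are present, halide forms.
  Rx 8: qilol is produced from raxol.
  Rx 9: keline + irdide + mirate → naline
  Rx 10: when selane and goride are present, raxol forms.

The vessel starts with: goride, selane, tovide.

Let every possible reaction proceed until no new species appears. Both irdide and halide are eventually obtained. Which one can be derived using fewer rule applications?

irdide: tovide and goride present → irdide forms (Rx 4). [1 rule application]
halide: selane and goride present → raxol forms (Rx 10). raxol present → qilol forms (Rx 8). tovide and qilol present → halide forms (Rx 7). [3 rule applications]
irdide needs fewer.

irdide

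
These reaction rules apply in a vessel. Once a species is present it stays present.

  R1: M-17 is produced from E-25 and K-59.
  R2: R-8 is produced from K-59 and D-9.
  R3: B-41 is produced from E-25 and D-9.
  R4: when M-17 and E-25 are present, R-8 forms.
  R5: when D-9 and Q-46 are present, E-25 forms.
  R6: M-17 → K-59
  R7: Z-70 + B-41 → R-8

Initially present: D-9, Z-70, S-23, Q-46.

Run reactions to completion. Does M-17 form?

M-17 would need E-25 and K-59 (R1), but K-59 never forms.

No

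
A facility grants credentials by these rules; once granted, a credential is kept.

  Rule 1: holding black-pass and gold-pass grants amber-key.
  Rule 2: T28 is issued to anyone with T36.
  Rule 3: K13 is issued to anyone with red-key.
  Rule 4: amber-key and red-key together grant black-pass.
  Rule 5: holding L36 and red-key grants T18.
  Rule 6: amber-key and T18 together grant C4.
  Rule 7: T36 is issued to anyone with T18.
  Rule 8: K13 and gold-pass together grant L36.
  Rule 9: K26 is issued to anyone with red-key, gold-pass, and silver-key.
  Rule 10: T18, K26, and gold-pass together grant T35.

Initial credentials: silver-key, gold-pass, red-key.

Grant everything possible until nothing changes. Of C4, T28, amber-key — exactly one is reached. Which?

T28

Holding red-key grants K13 (Rule 3).
Holding K13 and gold-pass grants L36 (Rule 8).
Holding L36 and red-key grants T18 (Rule 5).
Holding T18 grants T36 (Rule 7).
Holding T36 grants T28 (Rule 2).
C4 would need amber-key and T18 (Rule 6), but amber-key is never granted. amber-key would need black-pass and gold-pass (Rule 1), but black-pass is never granted.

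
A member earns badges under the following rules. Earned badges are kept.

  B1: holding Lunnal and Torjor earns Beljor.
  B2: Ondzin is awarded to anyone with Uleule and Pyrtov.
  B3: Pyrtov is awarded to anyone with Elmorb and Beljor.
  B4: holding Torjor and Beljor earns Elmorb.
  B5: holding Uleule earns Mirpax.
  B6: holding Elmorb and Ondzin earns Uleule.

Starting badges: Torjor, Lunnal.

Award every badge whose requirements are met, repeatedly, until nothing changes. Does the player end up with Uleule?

No

Uleule would need Elmorb and Ondzin (B6), but Ondzin is never earned.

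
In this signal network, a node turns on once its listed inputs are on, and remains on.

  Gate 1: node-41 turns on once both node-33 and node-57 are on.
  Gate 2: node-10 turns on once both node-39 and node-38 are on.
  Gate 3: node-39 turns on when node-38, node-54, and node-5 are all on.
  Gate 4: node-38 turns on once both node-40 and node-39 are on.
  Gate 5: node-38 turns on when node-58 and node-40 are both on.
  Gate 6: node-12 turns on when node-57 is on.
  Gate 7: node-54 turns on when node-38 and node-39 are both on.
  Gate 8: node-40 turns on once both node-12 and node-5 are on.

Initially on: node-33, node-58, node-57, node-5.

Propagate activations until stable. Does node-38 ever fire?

Gate 6: node-57 on → node-12 on.
Gate 8: node-12 and node-5 on → node-40 on.
Gate 5: node-58 and node-40 on → node-38 on.

Yes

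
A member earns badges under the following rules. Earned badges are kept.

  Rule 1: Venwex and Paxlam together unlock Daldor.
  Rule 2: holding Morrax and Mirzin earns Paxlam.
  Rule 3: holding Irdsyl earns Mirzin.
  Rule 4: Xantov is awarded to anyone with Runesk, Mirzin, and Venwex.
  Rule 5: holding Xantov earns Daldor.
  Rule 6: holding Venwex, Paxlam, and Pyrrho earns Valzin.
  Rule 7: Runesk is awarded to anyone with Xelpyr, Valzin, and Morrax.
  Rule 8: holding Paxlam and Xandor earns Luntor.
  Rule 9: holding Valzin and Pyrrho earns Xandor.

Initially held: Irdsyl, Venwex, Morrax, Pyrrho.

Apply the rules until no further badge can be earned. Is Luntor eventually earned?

Yes

With Irdsyl, Mirzin is earned (Rule 3).
With Morrax and Mirzin, Paxlam is earned (Rule 2).
With Venwex, Paxlam, and Pyrrho, Valzin is earned (Rule 6).
With Valzin and Pyrrho, Xandor is earned (Rule 9).
With Paxlam and Xandor, Luntor is earned (Rule 8).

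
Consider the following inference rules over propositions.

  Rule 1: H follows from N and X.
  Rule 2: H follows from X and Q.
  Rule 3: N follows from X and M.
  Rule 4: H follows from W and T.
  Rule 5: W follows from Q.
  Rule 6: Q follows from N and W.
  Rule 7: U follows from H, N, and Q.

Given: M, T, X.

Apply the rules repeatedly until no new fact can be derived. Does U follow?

U would need H, N, and Q (Rule 7), but Q is never established.

No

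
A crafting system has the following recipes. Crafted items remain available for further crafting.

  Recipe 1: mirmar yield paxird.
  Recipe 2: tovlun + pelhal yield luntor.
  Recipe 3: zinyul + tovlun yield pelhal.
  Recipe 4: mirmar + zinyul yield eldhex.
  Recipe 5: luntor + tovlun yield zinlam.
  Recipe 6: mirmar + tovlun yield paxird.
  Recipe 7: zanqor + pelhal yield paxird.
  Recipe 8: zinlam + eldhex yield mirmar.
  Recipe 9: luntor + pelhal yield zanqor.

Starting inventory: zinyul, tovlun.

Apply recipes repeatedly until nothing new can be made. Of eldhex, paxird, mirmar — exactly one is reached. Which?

zinyul + tovlun → pelhal (Recipe 3).
Using Recipe 2, tovlun and pelhal make luntor.
Using Recipe 9, luntor and pelhal make zanqor.
zanqor + pelhal → paxird (Recipe 7).
eldhex would need mirmar and zinyul (Recipe 4), but mirmar is never obtained. mirmar would need zinlam and eldhex (Recipe 8), but eldhex is never obtained.

paxird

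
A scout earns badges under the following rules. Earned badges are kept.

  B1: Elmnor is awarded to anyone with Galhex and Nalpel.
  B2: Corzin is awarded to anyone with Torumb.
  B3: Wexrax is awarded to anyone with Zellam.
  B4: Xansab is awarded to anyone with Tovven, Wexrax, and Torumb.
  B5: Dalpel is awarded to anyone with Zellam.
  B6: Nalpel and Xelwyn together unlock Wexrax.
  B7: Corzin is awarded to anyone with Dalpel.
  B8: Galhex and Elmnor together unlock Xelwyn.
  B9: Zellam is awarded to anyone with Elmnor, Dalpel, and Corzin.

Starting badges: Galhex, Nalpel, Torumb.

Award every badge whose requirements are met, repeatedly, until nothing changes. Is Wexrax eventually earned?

With Galhex and Nalpel, Elmnor is earned (B1).
With Galhex and Elmnor, Xelwyn is earned (B8).
With Nalpel and Xelwyn, Wexrax is earned (B6).

Yes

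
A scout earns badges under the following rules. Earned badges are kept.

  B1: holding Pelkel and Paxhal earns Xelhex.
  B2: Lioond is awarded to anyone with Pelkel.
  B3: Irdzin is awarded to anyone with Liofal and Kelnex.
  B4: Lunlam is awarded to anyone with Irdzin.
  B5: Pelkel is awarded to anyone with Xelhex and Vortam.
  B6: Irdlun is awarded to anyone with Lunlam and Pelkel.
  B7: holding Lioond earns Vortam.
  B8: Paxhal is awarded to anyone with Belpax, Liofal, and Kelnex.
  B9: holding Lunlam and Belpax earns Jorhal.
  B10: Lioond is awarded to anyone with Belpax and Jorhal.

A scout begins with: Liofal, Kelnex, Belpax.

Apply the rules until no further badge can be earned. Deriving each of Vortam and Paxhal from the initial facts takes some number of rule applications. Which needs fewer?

Paxhal: With Belpax, Liofal, and Kelnex, Paxhal is earned (B8). [1 rule application]
Vortam: With Liofal and Kelnex, Irdzin is earned (B3). With Irdzin, Lunlam is earned (B4). With Lunlam and Belpax, Jorhal is earned (B9). With Belpax and Jorhal, Lioond is earned (B10). With Lioond, Vortam is earned (B7). [5 rule applications]
Paxhal needs fewer.

Paxhal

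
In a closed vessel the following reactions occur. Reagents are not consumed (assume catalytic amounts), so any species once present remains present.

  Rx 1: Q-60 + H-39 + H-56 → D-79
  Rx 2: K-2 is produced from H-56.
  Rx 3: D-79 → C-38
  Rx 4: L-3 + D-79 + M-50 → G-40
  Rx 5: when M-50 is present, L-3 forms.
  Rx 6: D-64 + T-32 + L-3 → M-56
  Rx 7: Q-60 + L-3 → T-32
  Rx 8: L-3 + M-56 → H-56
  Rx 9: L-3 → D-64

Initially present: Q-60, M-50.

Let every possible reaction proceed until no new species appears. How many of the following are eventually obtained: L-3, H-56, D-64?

3

M-50 present → L-3 forms (Rx 5).
Q-60 and L-3 present → T-32 forms (Rx 7).
L-3 present → D-64 forms (Rx 9).
D-64, T-32, and L-3 present → M-56 forms (Rx 6).
L-3 and M-56 present → H-56 forms (Rx 8).
L-3: reached.
H-56: reached.
D-64: reached.
All 3 are reached.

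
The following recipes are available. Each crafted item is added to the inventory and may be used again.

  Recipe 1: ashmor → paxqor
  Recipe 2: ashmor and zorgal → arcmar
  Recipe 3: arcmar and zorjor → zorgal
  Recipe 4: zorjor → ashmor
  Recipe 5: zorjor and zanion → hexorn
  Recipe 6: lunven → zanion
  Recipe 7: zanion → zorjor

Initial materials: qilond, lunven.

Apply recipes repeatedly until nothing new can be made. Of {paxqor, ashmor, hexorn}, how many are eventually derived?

3

Using Recipe 6, lunven makes zanion.
Using Recipe 7, zanion makes zorjor.
Using Recipe 4, zorjor makes ashmor.
zorjor and zanion → hexorn (Recipe 5).
ashmor → paxqor (Recipe 1).
paxqor: reached.
ashmor: reached.
hexorn: reached.
All 3 are reached.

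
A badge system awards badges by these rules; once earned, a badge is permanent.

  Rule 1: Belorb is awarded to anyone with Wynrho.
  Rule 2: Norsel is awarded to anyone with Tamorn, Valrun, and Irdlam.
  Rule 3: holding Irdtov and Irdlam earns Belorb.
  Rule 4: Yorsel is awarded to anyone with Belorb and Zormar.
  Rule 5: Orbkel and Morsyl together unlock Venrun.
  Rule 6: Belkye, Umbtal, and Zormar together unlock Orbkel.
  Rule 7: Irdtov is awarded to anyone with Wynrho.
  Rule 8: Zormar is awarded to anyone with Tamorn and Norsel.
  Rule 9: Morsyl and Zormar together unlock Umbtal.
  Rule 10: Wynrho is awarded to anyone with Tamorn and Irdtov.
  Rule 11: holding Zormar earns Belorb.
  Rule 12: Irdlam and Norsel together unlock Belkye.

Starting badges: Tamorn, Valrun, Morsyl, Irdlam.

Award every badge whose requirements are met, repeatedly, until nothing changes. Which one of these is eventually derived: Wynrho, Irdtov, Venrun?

With Tamorn, Valrun, and Irdlam, Norsel is earned (Rule 2).
With Tamorn and Norsel, Zormar is earned (Rule 8).
With Irdlam and Norsel, Belkye is earned (Rule 12).
With Morsyl and Zormar, Umbtal is earned (Rule 9).
With Belkye, Umbtal, and Zormar, Orbkel is earned (Rule 6).
With Orbkel and Morsyl, Venrun is earned (Rule 5).
Wynrho would need Tamorn and Irdtov (Rule 10), but Irdtov is never earned. Irdtov would need Wynrho (Rule 7), but Wynrho is never earned.

Venrun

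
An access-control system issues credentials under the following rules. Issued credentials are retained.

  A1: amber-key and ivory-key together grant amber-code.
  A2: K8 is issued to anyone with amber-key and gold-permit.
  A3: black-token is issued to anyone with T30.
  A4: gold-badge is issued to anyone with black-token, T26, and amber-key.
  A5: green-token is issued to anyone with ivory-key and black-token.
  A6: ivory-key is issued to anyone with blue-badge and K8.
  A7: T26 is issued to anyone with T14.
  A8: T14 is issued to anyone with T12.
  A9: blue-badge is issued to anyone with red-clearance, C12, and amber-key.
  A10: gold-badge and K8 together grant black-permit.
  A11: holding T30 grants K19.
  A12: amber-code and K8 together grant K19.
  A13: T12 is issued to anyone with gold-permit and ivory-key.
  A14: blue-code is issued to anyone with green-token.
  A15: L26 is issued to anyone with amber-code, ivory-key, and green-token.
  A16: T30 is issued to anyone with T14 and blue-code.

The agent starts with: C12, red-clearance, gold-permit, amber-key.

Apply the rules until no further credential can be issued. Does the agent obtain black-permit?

black-permit would need gold-badge and K8 (A10), but gold-badge is never granted.

No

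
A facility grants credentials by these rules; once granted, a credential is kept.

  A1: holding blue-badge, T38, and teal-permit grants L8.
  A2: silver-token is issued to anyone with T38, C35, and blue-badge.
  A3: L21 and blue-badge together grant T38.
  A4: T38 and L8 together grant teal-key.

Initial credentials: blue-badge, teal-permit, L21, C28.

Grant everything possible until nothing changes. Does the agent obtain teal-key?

Yes

Holding L21 and blue-badge grants T38 (A3).
Holding blue-badge, T38, and teal-permit grants L8 (A1).
Holding T38 and L8 grants teal-key (A4).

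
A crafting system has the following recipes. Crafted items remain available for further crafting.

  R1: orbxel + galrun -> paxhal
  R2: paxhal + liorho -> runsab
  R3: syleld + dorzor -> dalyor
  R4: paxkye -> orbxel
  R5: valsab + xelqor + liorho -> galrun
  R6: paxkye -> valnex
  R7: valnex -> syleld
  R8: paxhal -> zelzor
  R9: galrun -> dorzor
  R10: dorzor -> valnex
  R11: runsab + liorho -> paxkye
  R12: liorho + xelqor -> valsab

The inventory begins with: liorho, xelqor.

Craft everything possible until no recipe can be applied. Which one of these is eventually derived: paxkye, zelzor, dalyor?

liorho + xelqor -> valsab (R12).
Using R5, valsab, xelqor, and liorho make galrun.
galrun -> dorzor (R9).
dorzor -> valnex (R10).
Using R7, valnex makes syleld.
syleld + dorzor -> dalyor (R3).
zelzor would need paxhal (R8), but paxhal is never obtained. paxkye would need runsab and liorho (R11), but runsab is never obtained.

dalyor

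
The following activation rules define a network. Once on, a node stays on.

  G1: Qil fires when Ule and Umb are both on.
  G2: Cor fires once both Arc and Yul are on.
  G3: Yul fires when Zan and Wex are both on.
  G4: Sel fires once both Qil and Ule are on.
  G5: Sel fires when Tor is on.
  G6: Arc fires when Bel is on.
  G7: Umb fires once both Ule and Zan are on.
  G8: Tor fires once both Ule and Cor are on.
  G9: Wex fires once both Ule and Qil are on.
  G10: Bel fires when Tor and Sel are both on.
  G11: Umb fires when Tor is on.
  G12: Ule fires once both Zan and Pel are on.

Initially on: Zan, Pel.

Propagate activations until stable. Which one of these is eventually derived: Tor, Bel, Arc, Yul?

Zan and Pel are on, so Ule fires (G12).
Ule and Zan are on, so Umb fires (G7).
Ule and Umb are on, so Qil fires (G1).
Ule and Qil are on, so Wex fires (G9).
Zan and Wex are on, so Yul fires (G3).
Arc would need Bel (G6), but Bel never turns on. Bel would need Tor and Sel (G10), but Tor never turns on. Tor would need Ule and Cor (G8), but Cor never turns on.

Yul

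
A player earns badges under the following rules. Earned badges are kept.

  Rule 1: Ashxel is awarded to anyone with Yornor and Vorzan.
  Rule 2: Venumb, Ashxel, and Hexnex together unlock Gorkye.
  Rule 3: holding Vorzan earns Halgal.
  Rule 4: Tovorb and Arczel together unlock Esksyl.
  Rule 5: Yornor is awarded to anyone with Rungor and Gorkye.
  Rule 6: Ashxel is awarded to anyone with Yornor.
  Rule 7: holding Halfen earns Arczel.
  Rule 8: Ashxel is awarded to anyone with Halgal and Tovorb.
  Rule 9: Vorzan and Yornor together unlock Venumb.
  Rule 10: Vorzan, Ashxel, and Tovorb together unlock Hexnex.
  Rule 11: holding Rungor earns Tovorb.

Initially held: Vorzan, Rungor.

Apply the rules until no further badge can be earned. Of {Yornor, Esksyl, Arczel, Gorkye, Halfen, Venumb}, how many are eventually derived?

Yornor would need Rungor and Gorkye (Rule 5), but Gorkye is never earned.
Esksyl would need Tovorb and Arczel (Rule 4), but Arczel is never earned.
Arczel would need Halfen (Rule 7), but Halfen is never earned.
Gorkye would need Venumb, Ashxel, and Hexnex (Rule 2), but Venumb is never earned.
No rule produces Halfen, and it is not given.
Venumb would need Vorzan and Yornor (Rule 9), but Yornor is never earned.
None of the 6 are reached.

0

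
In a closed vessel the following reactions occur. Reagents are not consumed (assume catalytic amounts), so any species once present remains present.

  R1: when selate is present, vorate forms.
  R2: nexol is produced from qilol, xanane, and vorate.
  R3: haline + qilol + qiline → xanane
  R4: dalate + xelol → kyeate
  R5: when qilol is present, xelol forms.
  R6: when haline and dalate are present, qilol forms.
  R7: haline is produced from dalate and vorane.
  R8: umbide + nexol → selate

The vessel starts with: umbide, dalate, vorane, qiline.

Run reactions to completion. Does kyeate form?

dalate and vorane present → haline forms (R7).
haline and dalate present → qilol forms (R6).
qilol present → xelol forms (R5).
dalate and xelol present → kyeate forms (R4).

Yes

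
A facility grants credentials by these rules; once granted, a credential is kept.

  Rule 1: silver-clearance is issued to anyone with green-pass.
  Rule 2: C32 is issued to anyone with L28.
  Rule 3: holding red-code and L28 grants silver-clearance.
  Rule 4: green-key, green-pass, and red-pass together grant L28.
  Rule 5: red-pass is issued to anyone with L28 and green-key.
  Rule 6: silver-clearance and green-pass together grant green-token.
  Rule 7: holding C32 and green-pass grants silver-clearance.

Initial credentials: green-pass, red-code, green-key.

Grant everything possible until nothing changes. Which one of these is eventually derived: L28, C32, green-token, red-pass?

Holding green-pass grants silver-clearance (Rule 1).
Holding silver-clearance and green-pass grants green-token (Rule 6).
red-pass would need L28 and green-key (Rule 5), but L28 is never granted. L28 would need green-key, green-pass, and red-pass (Rule 4), but red-pass is never granted. C32 would need L28 (Rule 2), but L28 is never granted.

green-token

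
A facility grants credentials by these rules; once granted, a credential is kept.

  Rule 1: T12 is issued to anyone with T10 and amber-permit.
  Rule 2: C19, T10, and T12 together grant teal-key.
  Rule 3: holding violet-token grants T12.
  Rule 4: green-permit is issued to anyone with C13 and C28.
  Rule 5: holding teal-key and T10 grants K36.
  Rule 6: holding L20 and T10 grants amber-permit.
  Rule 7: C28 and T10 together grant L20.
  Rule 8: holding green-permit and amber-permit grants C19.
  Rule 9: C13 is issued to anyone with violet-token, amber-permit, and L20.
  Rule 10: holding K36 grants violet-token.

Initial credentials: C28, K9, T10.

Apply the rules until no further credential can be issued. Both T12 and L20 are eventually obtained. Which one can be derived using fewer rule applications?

L20

L20: Holding C28 and T10 grants L20 (Rule 7). [1 rule application]
T12: Holding C28 and T10 grants L20 (Rule 7). Holding L20 and T10 grants amber-permit (Rule 6). Holding T10 and amber-permit grants T12 (Rule 1). [3 rule applications]
L20 needs fewer.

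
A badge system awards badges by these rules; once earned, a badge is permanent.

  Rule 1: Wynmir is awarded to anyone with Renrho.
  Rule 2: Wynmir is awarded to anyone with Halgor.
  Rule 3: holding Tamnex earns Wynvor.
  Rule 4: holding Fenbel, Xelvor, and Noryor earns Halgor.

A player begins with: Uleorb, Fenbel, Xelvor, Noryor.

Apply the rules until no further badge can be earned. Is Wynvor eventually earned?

Wynvor would need Tamnex (Rule 3), but Tamnex is never earned.

No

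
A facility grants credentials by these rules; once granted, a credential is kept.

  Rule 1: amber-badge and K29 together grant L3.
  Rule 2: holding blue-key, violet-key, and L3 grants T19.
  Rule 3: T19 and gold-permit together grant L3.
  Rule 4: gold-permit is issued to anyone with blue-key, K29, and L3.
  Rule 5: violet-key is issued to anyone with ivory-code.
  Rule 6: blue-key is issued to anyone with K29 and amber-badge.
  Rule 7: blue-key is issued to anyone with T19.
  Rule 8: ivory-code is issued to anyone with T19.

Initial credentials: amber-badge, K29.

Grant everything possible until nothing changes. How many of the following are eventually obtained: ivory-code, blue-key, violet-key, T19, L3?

Holding amber-badge and K29 grants L3 (Rule 1).
Holding K29 and amber-badge grants blue-key (Rule 6).
ivory-code would need T19 (Rule 8), but T19 is never granted.
blue-key: reached.
violet-key would need ivory-code (Rule 5), but ivory-code is never granted.
T19 would need blue-key, violet-key, and L3 (Rule 2), but violet-key is never granted.
L3: reached.
Reached: blue-key and L3 — 2 of the 5.

2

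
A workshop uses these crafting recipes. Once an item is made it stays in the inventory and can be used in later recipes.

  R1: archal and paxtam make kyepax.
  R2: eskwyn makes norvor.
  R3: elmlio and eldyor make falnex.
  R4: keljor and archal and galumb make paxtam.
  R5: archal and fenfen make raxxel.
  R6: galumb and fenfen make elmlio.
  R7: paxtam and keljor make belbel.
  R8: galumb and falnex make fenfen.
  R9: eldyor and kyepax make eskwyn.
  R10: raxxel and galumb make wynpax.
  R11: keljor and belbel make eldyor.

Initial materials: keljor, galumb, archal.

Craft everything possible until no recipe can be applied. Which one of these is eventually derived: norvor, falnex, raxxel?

Using R4, keljor, archal, and galumb make paxtam.
Using R1, archal and paxtam make kyepax.
Using R7, paxtam and keljor make belbel.
keljor and belbel → eldyor (R11).
Using R9, eldyor and kyepax make eskwyn.
Using R2, eskwyn makes norvor.
raxxel would need archal and fenfen (R5), but fenfen is never obtained. falnex would need elmlio and eldyor (R3), but elmlio is never obtained.

norvor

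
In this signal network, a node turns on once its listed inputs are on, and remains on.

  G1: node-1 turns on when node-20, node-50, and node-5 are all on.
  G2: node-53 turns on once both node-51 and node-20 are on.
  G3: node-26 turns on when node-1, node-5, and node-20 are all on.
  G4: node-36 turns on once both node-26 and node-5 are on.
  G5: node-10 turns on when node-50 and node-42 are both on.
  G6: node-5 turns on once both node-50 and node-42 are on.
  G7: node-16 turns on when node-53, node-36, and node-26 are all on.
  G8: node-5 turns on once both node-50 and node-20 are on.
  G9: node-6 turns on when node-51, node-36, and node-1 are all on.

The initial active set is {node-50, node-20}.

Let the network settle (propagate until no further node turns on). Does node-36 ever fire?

G8: node-50 and node-20 on → node-5 on.
node-20, node-50, and node-5 are on, so node-1 turns on (G1).
G3: node-1, node-5, and node-20 on → node-26 on.
node-26 and node-5 are on, so node-36 turns on (G4).

Yes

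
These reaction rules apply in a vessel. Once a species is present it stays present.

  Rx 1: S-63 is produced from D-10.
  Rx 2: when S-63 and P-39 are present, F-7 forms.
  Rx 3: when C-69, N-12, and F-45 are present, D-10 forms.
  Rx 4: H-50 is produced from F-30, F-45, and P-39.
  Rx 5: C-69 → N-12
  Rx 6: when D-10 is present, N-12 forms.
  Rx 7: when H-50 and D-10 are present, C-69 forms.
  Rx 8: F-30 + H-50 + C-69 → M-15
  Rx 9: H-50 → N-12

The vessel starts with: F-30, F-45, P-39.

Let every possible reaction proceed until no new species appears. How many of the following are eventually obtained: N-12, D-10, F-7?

1

F-30, F-45, and P-39 present → H-50 forms (Rx 4).
H-50 present → N-12 forms (Rx 9).
N-12: reached.
D-10 would need C-69, N-12, and F-45 (Rx 3), but C-69 never forms.
F-7 would need S-63 and P-39 (Rx 2), but S-63 never forms.
Reached: N-12 — 1 of the 3.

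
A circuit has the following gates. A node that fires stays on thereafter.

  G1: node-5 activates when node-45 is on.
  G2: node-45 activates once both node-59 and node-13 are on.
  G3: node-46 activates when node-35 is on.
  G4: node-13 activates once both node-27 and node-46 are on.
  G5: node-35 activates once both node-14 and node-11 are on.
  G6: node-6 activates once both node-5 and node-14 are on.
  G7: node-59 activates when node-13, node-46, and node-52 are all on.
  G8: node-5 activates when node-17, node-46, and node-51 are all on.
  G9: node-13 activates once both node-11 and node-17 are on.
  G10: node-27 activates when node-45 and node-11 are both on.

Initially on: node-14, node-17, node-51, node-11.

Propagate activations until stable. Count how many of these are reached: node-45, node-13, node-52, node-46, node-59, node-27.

node-11 and node-17 are on, so node-13 activates (G9).
node-14 and node-11 are on, so node-35 activates (G5).
node-35 is on, so node-46 activates (G3).
node-45 would need node-59 and node-13 (G2), but node-59 never turns on.
node-13: reached.
No rule produces node-52, and it is not given.
node-46: reached.
node-59 would need node-13, node-46, and node-52 (G7), but node-52 never turns on.
node-27 would need node-45 and node-11 (G10), but node-45 never turns on.
Reached: node-13 and node-46 — 2 of the 6.

2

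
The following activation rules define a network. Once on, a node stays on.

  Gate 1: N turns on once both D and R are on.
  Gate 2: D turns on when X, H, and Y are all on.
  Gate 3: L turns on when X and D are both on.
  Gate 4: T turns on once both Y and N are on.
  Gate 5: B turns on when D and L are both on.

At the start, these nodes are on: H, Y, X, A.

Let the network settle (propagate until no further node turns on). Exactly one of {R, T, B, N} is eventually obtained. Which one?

B

Gate 2: X, H, and Y on → D on.
Gate 3: X and D on → L on.
Gate 5: D and L on → B on.
N would need D and R (Gate 1), but R never turns on. T would need Y and N (Gate 4), but N never turns on. No rule produces R, and it is not given.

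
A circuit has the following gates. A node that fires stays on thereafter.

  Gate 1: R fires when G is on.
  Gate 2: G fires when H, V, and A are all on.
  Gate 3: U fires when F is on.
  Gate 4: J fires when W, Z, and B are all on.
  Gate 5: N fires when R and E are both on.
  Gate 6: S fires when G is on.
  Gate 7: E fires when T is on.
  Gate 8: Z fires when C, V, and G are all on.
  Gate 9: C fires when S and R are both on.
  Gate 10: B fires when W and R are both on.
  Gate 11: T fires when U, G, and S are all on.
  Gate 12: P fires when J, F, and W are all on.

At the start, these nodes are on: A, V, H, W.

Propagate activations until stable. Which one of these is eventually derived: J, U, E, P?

Gate 2: H, V, and A on → G on.
Gate 6: G on → S on.
G is on, so R fires (Gate 1).
Gate 10: W and R on → B on.
Gate 9: S and R on → C on.
Gate 8: C, V, and G on → Z on.
W, Z, and B are on, so J fires (Gate 4).
P would need J, F, and W (Gate 12), but F never turns on. U would need F (Gate 3), but F never turns on. E would need T (Gate 7), but T never turns on.

J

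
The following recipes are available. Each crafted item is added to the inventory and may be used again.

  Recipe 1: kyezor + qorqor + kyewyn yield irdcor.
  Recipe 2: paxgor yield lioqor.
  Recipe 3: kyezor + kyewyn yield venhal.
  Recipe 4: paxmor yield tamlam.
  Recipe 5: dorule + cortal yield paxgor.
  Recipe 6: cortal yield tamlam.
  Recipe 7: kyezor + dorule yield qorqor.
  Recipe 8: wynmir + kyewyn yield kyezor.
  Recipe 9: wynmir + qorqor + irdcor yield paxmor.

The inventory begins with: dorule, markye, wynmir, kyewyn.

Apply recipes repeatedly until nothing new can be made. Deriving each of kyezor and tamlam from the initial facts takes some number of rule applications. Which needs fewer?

kyezor: wynmir + kyewyn → kyezor (Recipe 8). [1 rule application]
tamlam: wynmir + kyewyn → kyezor (Recipe 8). kyezor + dorule → qorqor (Recipe 7). kyezor + qorqor + kyewyn → irdcor (Recipe 1). wynmir + qorqor + irdcor → paxmor (Recipe 9). Using Recipe 4, paxmor makes tamlam. [5 rule applications]
kyezor needs fewer.

kyezor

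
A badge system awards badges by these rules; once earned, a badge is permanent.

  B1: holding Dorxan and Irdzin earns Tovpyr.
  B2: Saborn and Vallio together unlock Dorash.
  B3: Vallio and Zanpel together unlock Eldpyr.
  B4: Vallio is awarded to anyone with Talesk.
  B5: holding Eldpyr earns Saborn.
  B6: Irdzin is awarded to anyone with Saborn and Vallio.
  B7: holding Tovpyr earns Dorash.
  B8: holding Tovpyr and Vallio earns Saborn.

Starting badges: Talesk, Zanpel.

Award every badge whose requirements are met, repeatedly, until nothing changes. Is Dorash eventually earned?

With Talesk, Vallio is earned (B4).
With Vallio and Zanpel, Eldpyr is earned (B3).
With Eldpyr, Saborn is earned (B5).
With Saborn and Vallio, Dorash is earned (B2).

Yes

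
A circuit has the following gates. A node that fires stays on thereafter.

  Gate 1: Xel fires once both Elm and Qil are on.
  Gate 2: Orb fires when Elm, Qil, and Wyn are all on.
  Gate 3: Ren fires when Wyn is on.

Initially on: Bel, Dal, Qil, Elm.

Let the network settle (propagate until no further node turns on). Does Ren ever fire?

No

Ren would need Wyn (Gate 3), but Wyn never turns on.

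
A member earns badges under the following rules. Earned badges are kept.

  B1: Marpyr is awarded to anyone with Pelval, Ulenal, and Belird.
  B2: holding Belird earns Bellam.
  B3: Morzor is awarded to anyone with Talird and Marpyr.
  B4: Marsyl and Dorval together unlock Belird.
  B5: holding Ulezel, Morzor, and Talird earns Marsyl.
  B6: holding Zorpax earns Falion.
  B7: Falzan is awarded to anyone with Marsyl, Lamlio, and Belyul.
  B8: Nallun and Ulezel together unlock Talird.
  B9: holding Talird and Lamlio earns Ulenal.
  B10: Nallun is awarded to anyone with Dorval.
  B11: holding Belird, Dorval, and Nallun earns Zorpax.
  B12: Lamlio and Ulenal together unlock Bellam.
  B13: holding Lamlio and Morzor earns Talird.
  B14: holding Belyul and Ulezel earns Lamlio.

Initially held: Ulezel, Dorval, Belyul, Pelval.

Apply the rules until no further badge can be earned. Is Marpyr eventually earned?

Marpyr would need Pelval, Ulenal, and Belird (B1), but Belird is never earned.

No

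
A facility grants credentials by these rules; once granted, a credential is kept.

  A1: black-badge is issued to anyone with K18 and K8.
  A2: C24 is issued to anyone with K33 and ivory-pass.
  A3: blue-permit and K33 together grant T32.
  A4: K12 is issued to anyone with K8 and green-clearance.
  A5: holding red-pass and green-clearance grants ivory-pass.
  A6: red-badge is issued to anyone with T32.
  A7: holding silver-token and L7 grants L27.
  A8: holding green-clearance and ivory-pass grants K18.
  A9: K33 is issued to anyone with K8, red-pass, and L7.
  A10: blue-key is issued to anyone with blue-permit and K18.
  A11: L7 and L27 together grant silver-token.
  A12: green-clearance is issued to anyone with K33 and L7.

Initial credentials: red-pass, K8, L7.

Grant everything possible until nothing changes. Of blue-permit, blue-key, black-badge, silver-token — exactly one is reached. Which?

black-badge

Holding K8, red-pass, and L7 grants K33 (A9).
Holding K33 and L7 grants green-clearance (A12).
Holding red-pass and green-clearance grants ivory-pass (A5).
Holding green-clearance and ivory-pass grants K18 (A8).
Holding K18 and K8 grants black-badge (A1).
silver-token would need L7 and L27 (A11), but L27 is never granted. No rule produces blue-permit, and it is not given. blue-key would need blue-permit and K18 (A10), but blue-permit is never granted.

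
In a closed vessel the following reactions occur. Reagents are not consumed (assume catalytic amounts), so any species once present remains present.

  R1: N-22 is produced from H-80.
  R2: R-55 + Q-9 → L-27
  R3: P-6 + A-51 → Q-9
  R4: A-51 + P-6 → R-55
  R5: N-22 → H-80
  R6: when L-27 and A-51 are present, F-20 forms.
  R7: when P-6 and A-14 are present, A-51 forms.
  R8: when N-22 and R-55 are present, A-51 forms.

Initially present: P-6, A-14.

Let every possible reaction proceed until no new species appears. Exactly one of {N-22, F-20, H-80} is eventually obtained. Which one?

P-6 and A-14 present → A-51 forms (R7).
P-6 and A-51 present → Q-9 forms (R3).
A-51 and P-6 present → R-55 forms (R4).
R-55 and Q-9 present → L-27 forms (R2).
L-27 and A-51 present → F-20 forms (R6).
N-22 would need H-80 (R1), but H-80 never forms. H-80 would need N-22 (R5), but N-22 never forms.

F-20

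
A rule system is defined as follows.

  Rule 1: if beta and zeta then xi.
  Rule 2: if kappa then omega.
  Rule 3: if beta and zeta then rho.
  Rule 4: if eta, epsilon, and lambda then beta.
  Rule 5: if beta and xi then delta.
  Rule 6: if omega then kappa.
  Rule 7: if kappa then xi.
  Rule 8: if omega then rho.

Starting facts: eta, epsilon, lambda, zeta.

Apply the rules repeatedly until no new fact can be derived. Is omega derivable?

omega would need kappa (Rule 2), but kappa is never established.

No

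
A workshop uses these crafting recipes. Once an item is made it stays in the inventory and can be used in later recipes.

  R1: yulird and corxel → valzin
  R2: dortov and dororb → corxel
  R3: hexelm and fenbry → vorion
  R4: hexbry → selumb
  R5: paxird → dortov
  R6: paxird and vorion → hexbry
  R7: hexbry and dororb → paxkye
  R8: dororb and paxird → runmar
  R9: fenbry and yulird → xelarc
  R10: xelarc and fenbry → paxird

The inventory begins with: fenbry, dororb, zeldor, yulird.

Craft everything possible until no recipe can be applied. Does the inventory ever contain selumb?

selumb would need hexbry (R4), but hexbry is never obtained.

No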